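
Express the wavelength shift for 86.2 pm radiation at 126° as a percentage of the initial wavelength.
4.4692%

Calculate the Compton shift:
Δλ = λ_C(1 - cos(126°))
Δλ = 2.4263 × (1 - cos(126°))
Δλ = 2.4263 × 1.5878
Δλ = 3.8525 pm

Percentage change:
(Δλ/λ₀) × 100 = (3.8525/86.2) × 100
= 4.4692%

(Intermediate values are shown rounded; full precision is carried through to the final answer.)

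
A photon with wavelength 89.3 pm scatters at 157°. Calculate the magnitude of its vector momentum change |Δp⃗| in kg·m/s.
1.4182e-23 kg·m/s

Photon momentum magnitude is p = h/λ.

Initial momentum:
p₀ = h/λ = 6.6261e-34/8.9300e-11 = 7.4200e-24 kg·m/s

After scattering:
λ' = λ + Δλ = 89.3 + 4.6597 = 93.9597 pm
p' = h/λ' = 6.6261e-34/9.3960e-11 = 7.0520e-24 kg·m/s

Momentum is a vector; the scattered photon's direction makes angle θ = 157° with the incident direction. The magnitude of the vector change Δp⃗ = p⃗₀ − p⃗' is found from the law of cosines:
|Δp⃗|² = p₀² + p'² − 2p₀p'cos θ
|Δp⃗|² = (7.4200e-24)² + (7.0520e-24)² − 2·7.4200e-24·7.0520e-24·cos(157°)
|Δp⃗| = 1.4182e-23 kg·m/s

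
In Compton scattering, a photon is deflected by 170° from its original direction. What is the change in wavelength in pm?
4.8158 pm

Using the Compton scattering formula:
Δλ = λ_C(1 - cos θ)

where λ_C = h/(m_e·c) ≈ 2.4263 pm is the Compton wavelength of an electron.

For θ = 170°:
cos(170°) = -0.9848
1 - cos(170°) = 1.9848

Δλ = 2.4263 × 1.9848
Δλ = 4.8158 pm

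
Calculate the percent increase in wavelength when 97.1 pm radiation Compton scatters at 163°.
4.8884%

Calculate the Compton shift:
Δλ = λ_C(1 - cos(163°))
Δλ = 2.4263 × (1 - cos(163°))
Δλ = 2.4263 × 1.9563
Δλ = 4.7466 pm

Percentage change:
(Δλ/λ₀) × 100 = (4.7466/97.1) × 100
= 4.8884%

(Intermediate values are shown rounded; full precision is carried through to the final answer.)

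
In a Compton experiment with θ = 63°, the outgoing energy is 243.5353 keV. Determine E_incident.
329.2000 keV

Convert final energy to wavelength (hc ≈ 1239.842 keV·pm):
λ' = hc/E' = 1239.842 / 243.5353 = 5.0910 pm

Calculate the Compton shift:
Δλ = λ_C(1 - cos(63°))
Δλ = 2.4263 × (1 - cos(63°))
Δλ = 1.3248 pm

Initial wavelength:
λ = λ' - Δλ = 5.0910 - 1.3248 = 3.7662 pm

Initial energy:
E = hc/λ = 1239.842 / 3.7662 = 329.2000 keV

(Intermediate values are shown rounded; full precision is carried through to the final answer.)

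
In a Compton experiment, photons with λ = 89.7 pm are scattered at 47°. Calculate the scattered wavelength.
90.4716 pm

Using the Compton scattering formula:
λ' = λ + Δλ = λ + λ_C(1 - cos θ)

Given:
- Initial wavelength λ = 89.7 pm
- Scattering angle θ = 47°
- Compton wavelength λ_C ≈ 2.4263 pm

Calculate the shift:
Δλ = 2.4263 × (1 - cos(47°))
Δλ = 2.4263 × 0.3180
Δλ = 0.7716 pm

Final wavelength:
λ' = 89.7 + 0.7716 = 90.4716 pm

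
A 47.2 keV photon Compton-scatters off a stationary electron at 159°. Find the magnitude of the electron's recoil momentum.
4.5852e-23 kg·m/s

The electron is initially at rest, so by conservation of momentum:
p⃗_e = p⃗₀ − p⃗'  (incident photon momentum minus scattered photon momentum)

Photon momentum magnitudes (p = h/λ = E/c):
λ₀ = hc/E₀ = 26.2678 pm → p₀ = h/λ₀ = 2.5225e-23 kg·m/s
Δλ = λ_C(1 − cos 159°) = 4.6915 pm
λ' = 30.9593 pm → p' = h/λ' = 2.1403e-23 kg·m/s

The scattered photon makes angle θ = 159° with the incident direction, so by the law of cosines:
|p⃗_e|² = p₀² + p'² − 2p₀p'cos θ
|p⃗_e|² = (2.5225e-23)² + (2.1403e-23)² − 2·2.5225e-23·2.1403e-23·cos(159°)
|p⃗_e| = 4.5852e-23 kg·m/s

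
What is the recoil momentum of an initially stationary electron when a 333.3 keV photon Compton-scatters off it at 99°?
2.1840e-22 kg·m/s

The electron is initially at rest, so by conservation of momentum:
p⃗_e = p⃗₀ − p⃗'  (incident photon momentum minus scattered photon momentum)

Photon momentum magnitudes (p = h/λ = E/c):
λ₀ = hc/E₀ = 3.7199 pm → p₀ = h/λ₀ = 1.7813e-22 kg·m/s
Δλ = λ_C(1 − cos 99°) = 2.8059 pm
λ' = 6.5258 pm → p' = h/λ' = 1.0154e-22 kg·m/s

The scattered photon makes angle θ = 99° with the incident direction, so by the law of cosines:
|p⃗_e|² = p₀² + p'² − 2p₀p'cos θ
|p⃗_e|² = (1.7813e-22)² + (1.0154e-22)² − 2·1.7813e-22·1.0154e-22·cos(99°)
|p⃗_e| = 2.1840e-22 kg·m/s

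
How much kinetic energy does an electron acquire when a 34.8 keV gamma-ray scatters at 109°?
2.8814 keV

By energy conservation: K_e = E_initial - E_final

First find the scattered photon energy:
Initial wavelength: λ = hc/E = 35.6276 pm
Compton shift: Δλ = λ_C(1 - cos(109°)) = 3.2162 pm
Final wavelength: λ' = 35.6276 + 3.2162 = 38.8439 pm
Final photon energy: E' = hc/λ' = 31.9186 keV

Electron kinetic energy:
K_e = E - E' = 34.8000 - 31.9186 = 2.8814 keV

(Intermediate values are shown rounded; full precision is carried through to the final answer.)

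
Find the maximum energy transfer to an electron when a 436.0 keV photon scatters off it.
274.9040 keV

Maximum energy transfer occurs at θ = 180° (backscattering).

Initial photon: E₀ = 436.0 keV → λ₀ = 2.8437 pm

Maximum Compton shift (at 180°):
Δλ_max = 2λ_C = 2 × 2.4263 = 4.8526 pm

Final wavelength:
λ' = 2.8437 + 4.8526 = 7.6963 pm

Minimum photon energy (maximum energy to electron):
E'_min = hc/λ' = 161.0960 keV

Maximum electron kinetic energy:
K_max = E₀ - E'_min = 436.0000 - 161.0960 = 274.9040 keV

(Intermediate values are shown rounded; full precision is carried through to the final answer.)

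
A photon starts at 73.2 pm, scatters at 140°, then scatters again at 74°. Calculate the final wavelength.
79.2425 pm

Apply Compton shift twice:

First scattering at θ₁ = 140°:
Δλ₁ = λ_C(1 - cos(140°))
Δλ₁ = 2.4263 × 1.7660
Δλ₁ = 4.2850 pm

After first scattering:
λ₁ = 73.2 + 4.2850 = 77.4850 pm

Second scattering at θ₂ = 74°:
Δλ₂ = λ_C(1 - cos(74°))
Δλ₂ = 2.4263 × 0.7244
Δλ₂ = 1.7575 pm

Final wavelength:
λ₂ = 77.4850 + 1.7575 = 79.2425 pm

Total shift: Δλ_total = 4.2850 + 1.7575 = 6.0425 pm

(Intermediate values are shown rounded; full precision is carried through to the final answer.)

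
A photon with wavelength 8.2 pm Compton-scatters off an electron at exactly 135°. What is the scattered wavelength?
12.3420 pm

Using the Compton formula: λ' = λ + λ_C(1 − cos θ)

For θ = 135°, cos θ = -√2/2 (exact) ≈ -0.7071, so:
1 − cos 135° = 1 − (-√2/2) ≈ 1.7071

Δλ = λ_C × 1.7071 = 2.4263 × 1.7071 = 4.1420 pm

λ' = 8.2 + 4.1420 = 12.3420 pm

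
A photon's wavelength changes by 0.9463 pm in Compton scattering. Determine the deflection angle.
52.41°

From the Compton formula Δλ = λ_C(1 - cos θ), we can solve for θ:

cos θ = 1 - Δλ/λ_C

Given:
- Δλ = 0.9463 pm
- λ_C = h/(m_e·c) ≈ 2.42631024 pm

cos θ = 1 - 0.9463/2.42631024
cos θ = 1 - 0.390016
cos θ = 0.609984

θ = arccos(0.609984)
θ = 52.41°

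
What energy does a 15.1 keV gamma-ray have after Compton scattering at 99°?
14.6010 keV

First convert energy to wavelength:
λ = hc/E, with hc ≈ 1239.842 keV·pm (i.e. 1239.842 eV·nm)

For E = 15.1 keV = 15100 eV:
λ = 1239.842 keV·pm / 15.1 keV
λ = 82.1087 pm

Calculate the Compton shift:
Δλ = λ_C(1 - cos(99°)) = 2.4263 × 1.1564
Δλ = 2.8059 pm

Final wavelength:
λ' = 82.1087 + 2.8059 = 84.9146 pm

Final energy:
E' = hc/λ' = 1239.842 / 84.9146 = 14.6010 keV

(Intermediate values are shown rounded; full precision is carried through to the final answer.)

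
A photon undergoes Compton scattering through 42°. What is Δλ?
0.6232 pm

Using the Compton scattering formula:
Δλ = λ_C(1 - cos θ)

where λ_C = h/(m_e·c) ≈ 2.4263 pm is the Compton wavelength of an electron.

For θ = 42°:
cos(42°) = 0.7431
1 - cos(42°) = 0.2569

Δλ = 2.4263 × 0.2569
Δλ = 0.6232 pm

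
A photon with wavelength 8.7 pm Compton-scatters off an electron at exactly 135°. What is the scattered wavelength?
12.8420 pm

Using the Compton formula: λ' = λ + λ_C(1 − cos θ)

For θ = 135°, cos θ = -√2/2 (exact) ≈ -0.7071, so:
1 − cos 135° = 1 − (-√2/2) ≈ 1.7071

Δλ = λ_C × 1.7071 = 2.4263 × 1.7071 = 4.1420 pm

λ' = 8.7 + 4.1420 = 12.8420 pm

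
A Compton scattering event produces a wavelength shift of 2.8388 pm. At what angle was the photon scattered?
99.79°

From the Compton formula Δλ = λ_C(1 - cos θ), we can solve for θ:

cos θ = 1 - Δλ/λ_C

Given:
- Δλ = 2.8388 pm
- λ_C = h/(m_e·c) ≈ 2.42631024 pm

cos θ = 1 - 2.8388/2.42631024
cos θ = 1 - 1.170007
cos θ = -0.170007

θ = arccos(-0.170007)
θ = 99.79°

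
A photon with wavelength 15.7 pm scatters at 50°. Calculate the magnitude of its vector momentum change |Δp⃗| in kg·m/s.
3.4797e-23 kg·m/s

Photon momentum magnitude is p = h/λ.

Initial momentum:
p₀ = h/λ = 6.6261e-34/1.5700e-11 = 4.2204e-23 kg·m/s

After scattering:
λ' = λ + Δλ = 15.7 + 0.8667 = 16.5667 pm
p' = h/λ' = 6.6261e-34/1.6567e-11 = 3.9996e-23 kg·m/s

Momentum is a vector; the scattered photon's direction makes angle θ = 50° with the incident direction. The magnitude of the vector change Δp⃗ = p⃗₀ − p⃗' is found from the law of cosines:
|Δp⃗|² = p₀² + p'² − 2p₀p'cos θ
|Δp⃗|² = (4.2204e-23)² + (3.9996e-23)² − 2·4.2204e-23·3.9996e-23·cos(50°)
|Δp⃗| = 3.4797e-23 kg·m/s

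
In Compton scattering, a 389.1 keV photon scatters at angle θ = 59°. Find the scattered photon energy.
284.1652 keV

First convert energy to wavelength:
λ = hc/E, with hc ≈ 1239.842 keV·pm (i.e. 1239.842 eV·nm)

For E = 389.1 keV = 389100 eV:
λ = 1239.842 keV·pm / 389.1 keV
λ = 3.1864 pm

Calculate the Compton shift:
Δλ = λ_C(1 - cos(59°)) = 2.4263 × 0.4850
Δλ = 1.1767 pm

Final wavelength:
λ' = 3.1864 + 1.1767 = 4.3631 pm

Final energy:
E' = hc/λ' = 1239.842 / 4.3631 = 284.1652 keV

(Intermediate values are shown rounded; full precision is carried through to the final answer.)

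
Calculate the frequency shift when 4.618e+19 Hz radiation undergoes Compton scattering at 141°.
1.843e+19 Hz (decrease)

Convert frequency to wavelength (c = 299792458 m/s):
λ₀ = c/f₀ = 299792458/4.618e+19 = 6.4918246e-12 m = 6.4918 pm

Calculate Compton shift:
Δλ = λ_C(1 - cos(141°)) = 4.3119 pm

Final wavelength:
λ' = λ₀ + Δλ = 6.4918 + 4.3119 = 10.8037 pm

Final frequency:
f' = c/λ' = 299792458/1.0803732e-11 = 2.7748972e+19 Hz

Frequency shift (decrease):
Δf = f₀ - f' = 4.618e+19 - 2.7748972e+19 = 1.843e+19 Hz

(Intermediate values are shown rounded; full precision is carried through to the final answer.)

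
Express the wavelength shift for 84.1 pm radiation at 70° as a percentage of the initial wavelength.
1.8983%

Calculate the Compton shift:
Δλ = λ_C(1 - cos(70°))
Δλ = 2.4263 × (1 - cos(70°))
Δλ = 2.4263 × 0.6580
Δλ = 1.5965 pm

Percentage change:
(Δλ/λ₀) × 100 = (1.5965/84.1) × 100
= 1.8983%

(Intermediate values are shown rounded; full precision is carried through to the final answer.)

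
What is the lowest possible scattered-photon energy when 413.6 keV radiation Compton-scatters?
157.9355 keV (at θ = 180°)

The scattered photon has minimum energy when its wavelength is maximum, i.e., when the Compton shift Δλ = λ_C(1 − cos θ) is maximum. This occurs at θ = 180° (backscattering), giving Δλ_max = 2λ_C = 4.8526 pm.

Initial wavelength: λ₀ = hc/E₀ = 2.9977 pm
Maximum final wavelength: λ'_max = λ₀ + 2λ_C = 2.9977 + 4.8526 = 7.8503 pm
Minimum final energy: E'_min = hc/λ'_max = 157.9355 keV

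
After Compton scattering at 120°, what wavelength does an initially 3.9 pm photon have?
7.5395 pm

Using the Compton formula: λ' = λ + λ_C(1 − cos θ)

For θ = 120°, cos θ = -1/2 (exact) = -0.5000, so:
1 − cos 120° = 1 − (-1/2) = 1.5000

Δλ = λ_C × 1.5000 = 2.4263 × 1.5000 = 3.6395 pm

λ' = 3.9 + 3.6395 = 7.5395 pm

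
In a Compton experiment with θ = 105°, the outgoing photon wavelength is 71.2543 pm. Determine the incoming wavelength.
68.2000 pm

From λ' = λ + Δλ, we have λ = λ' - Δλ

First calculate the Compton shift:
Δλ = λ_C(1 - cos θ)
Δλ = 2.4263 × (1 - cos(105°))
Δλ = 2.4263 × 1.2588
Δλ = 3.0543 pm

Initial wavelength:
λ = λ' - Δλ
λ = 71.2543 - 3.0543
λ = 68.2000 pm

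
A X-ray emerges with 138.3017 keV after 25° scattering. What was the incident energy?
141.9000 keV

Convert final energy to wavelength (hc ≈ 1239.842 keV·pm):
λ' = hc/E' = 1239.842 / 138.3017 = 8.9648 pm

Calculate the Compton shift:
Δλ = λ_C(1 - cos(25°))
Δλ = 2.4263 × (1 - cos(25°))
Δλ = 0.2273 pm

Initial wavelength:
λ = λ' - Δλ = 8.9648 - 0.2273 = 8.7374 pm

Initial energy:
E = hc/λ = 1239.842 / 8.7374 = 141.9000 keV

(Intermediate values are shown rounded; full precision is carried through to the final answer.)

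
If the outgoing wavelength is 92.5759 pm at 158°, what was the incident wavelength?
87.9000 pm

From λ' = λ + Δλ, we have λ = λ' - Δλ

First calculate the Compton shift:
Δλ = λ_C(1 - cos θ)
Δλ = 2.4263 × (1 - cos(158°))
Δλ = 2.4263 × 1.9272
Δλ = 4.6759 pm

Initial wavelength:
λ = λ' - Δλ
λ = 92.5759 - 4.6759
λ = 87.9000 pm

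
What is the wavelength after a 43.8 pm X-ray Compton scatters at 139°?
48.0575 pm

Using the Compton scattering formula:
λ' = λ + Δλ = λ + λ_C(1 - cos θ)

Given:
- Initial wavelength λ = 43.8 pm
- Scattering angle θ = 139°
- Compton wavelength λ_C ≈ 2.4263 pm

Calculate the shift:
Δλ = 2.4263 × (1 - cos(139°))
Δλ = 2.4263 × 1.7547
Δλ = 4.2575 pm

Final wavelength:
λ' = 43.8 + 4.2575 = 48.0575 pm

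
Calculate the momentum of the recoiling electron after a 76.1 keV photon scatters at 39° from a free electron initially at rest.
2.6744e-23 kg·m/s

The electron is initially at rest, so by conservation of momentum:
p⃗_e = p⃗₀ − p⃗'  (incident photon momentum minus scattered photon momentum)

Photon momentum magnitudes (p = h/λ = E/c):
λ₀ = hc/E₀ = 16.2923 pm → p₀ = h/λ₀ = 4.0670e-23 kg·m/s
Δλ = λ_C(1 − cos 39°) = 0.5407 pm
λ' = 16.8330 pm → p' = h/λ' = 3.9364e-23 kg·m/s

The scattered photon makes angle θ = 39° with the incident direction, so by the law of cosines:
|p⃗_e|² = p₀² + p'² − 2p₀p'cos θ
|p⃗_e|² = (4.0670e-23)² + (3.9364e-23)² − 2·4.0670e-23·3.9364e-23·cos(39°)
|p⃗_e| = 2.6744e-23 kg·m/s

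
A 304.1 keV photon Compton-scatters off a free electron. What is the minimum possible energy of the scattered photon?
138.8446 keV (at θ = 180°)

The scattered photon has minimum energy when its wavelength is maximum, i.e., when the Compton shift Δλ = λ_C(1 − cos θ) is maximum. This occurs at θ = 180° (backscattering), giving Δλ_max = 2λ_C = 4.8526 pm.

Initial wavelength: λ₀ = hc/E₀ = 4.0771 pm
Maximum final wavelength: λ'_max = λ₀ + 2λ_C = 4.0771 + 4.8526 = 8.9297 pm
Minimum final energy: E'_min = hc/λ'_max = 138.8446 keV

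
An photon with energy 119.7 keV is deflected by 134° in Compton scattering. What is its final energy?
85.6855 keV

First convert energy to wavelength:
λ = hc/E, with hc ≈ 1239.842 keV·pm (i.e. 1239.842 eV·nm)

For E = 119.7 keV = 119700 eV:
λ = 1239.842 keV·pm / 119.7 keV
λ = 10.3579 pm

Calculate the Compton shift:
Δλ = λ_C(1 - cos(134°)) = 2.4263 × 1.6947
Δλ = 4.1118 pm

Final wavelength:
λ' = 10.3579 + 4.1118 = 14.4697 pm

Final energy:
E' = hc/λ' = 1239.842 / 14.4697 = 85.6855 keV

(Intermediate values are shown rounded; full precision is carried through to the final answer.)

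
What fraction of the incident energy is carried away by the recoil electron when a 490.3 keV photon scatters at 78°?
0.4318 (or 43.18%)

Calculate initial and final photon energies:

Initial: E₀ = 490.3 keV → λ₀ = 2.5287 pm
Compton shift: Δλ = 1.9219 pm
Final wavelength: λ' = 4.4506 pm
Final energy: E' = 278.5790 keV

Fractional energy loss:
(E₀ - E')/E₀ = (490.3000 - 278.5790)/490.3000
= 211.7210/490.3000
= 0.4318
= 43.18%

(Intermediate values are shown rounded; full precision is carried through to the final answer.)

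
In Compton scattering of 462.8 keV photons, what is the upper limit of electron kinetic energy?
298.1818 keV

Maximum energy transfer occurs at θ = 180° (backscattering).

Initial photon: E₀ = 462.8 keV → λ₀ = 2.6790 pm

Maximum Compton shift (at 180°):
Δλ_max = 2λ_C = 2 × 2.4263 = 4.8526 pm

Final wavelength:
λ' = 2.6790 + 4.8526 = 7.5316 pm

Minimum photon energy (maximum energy to electron):
E'_min = hc/λ' = 164.6182 keV

Maximum electron kinetic energy:
K_max = E₀ - E'_min = 462.8000 - 164.6182 = 298.1818 keV

(Intermediate values are shown rounded; full precision is carried through to the final answer.)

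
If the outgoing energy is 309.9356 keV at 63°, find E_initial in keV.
463.4000 keV

Convert final energy to wavelength (hc ≈ 1239.842 keV·pm):
λ' = hc/E' = 1239.842 / 309.9356 = 4.0003 pm

Calculate the Compton shift:
Δλ = λ_C(1 - cos(63°))
Δλ = 2.4263 × (1 - cos(63°))
Δλ = 1.3248 pm

Initial wavelength:
λ = λ' - Δλ = 4.0003 - 1.3248 = 2.6755 pm

Initial energy:
E = hc/λ = 1239.842 / 2.6755 = 463.4000 keV

(Intermediate values are shown rounded; full precision is carried through to the final answer.)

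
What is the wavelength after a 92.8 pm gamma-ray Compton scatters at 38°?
93.3144 pm

Using the Compton scattering formula:
λ' = λ + Δλ = λ + λ_C(1 - cos θ)

Given:
- Initial wavelength λ = 92.8 pm
- Scattering angle θ = 38°
- Compton wavelength λ_C ≈ 2.4263 pm

Calculate the shift:
Δλ = 2.4263 × (1 - cos(38°))
Δλ = 2.4263 × 0.2120
Δλ = 0.5144 pm

Final wavelength:
λ' = 92.8 + 0.5144 = 93.3144 pm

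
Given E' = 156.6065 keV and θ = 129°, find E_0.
312.8000 keV

Convert final energy to wavelength (hc ≈ 1239.842 keV·pm):
λ' = hc/E' = 1239.842 / 156.6065 = 7.9169 pm

Calculate the Compton shift:
Δλ = λ_C(1 - cos(129°))
Δλ = 2.4263 × (1 - cos(129°))
Δλ = 3.9532 pm

Initial wavelength:
λ = λ' - Δλ = 7.9169 - 3.9532 = 3.9637 pm

Initial energy:
E = hc/λ = 1239.842 / 3.9637 = 312.8000 keV

(Intermediate values are shown rounded; full precision is carried through to the final answer.)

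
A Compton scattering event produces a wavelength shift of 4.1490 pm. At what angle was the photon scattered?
135.24°

From the Compton formula Δλ = λ_C(1 - cos θ), we can solve for θ:

cos θ = 1 - Δλ/λ_C

Given:
- Δλ = 4.1490 pm
- λ_C = h/(m_e·c) ≈ 2.42631024 pm

cos θ = 1 - 4.1490/2.42631024
cos θ = 1 - 1.710004
cos θ = -0.710004

θ = arccos(-0.710004)
θ = 135.24°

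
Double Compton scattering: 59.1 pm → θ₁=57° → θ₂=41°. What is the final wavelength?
60.8000 pm

Apply Compton shift twice:

First scattering at θ₁ = 57°:
Δλ₁ = λ_C(1 - cos(57°))
Δλ₁ = 2.4263 × 0.4554
Δλ₁ = 1.1048 pm

After first scattering:
λ₁ = 59.1 + 1.1048 = 60.2048 pm

Second scattering at θ₂ = 41°:
Δλ₂ = λ_C(1 - cos(41°))
Δλ₂ = 2.4263 × 0.2453
Δλ₂ = 0.5952 pm

Final wavelength:
λ₂ = 60.2048 + 0.5952 = 60.8000 pm

Total shift: Δλ_total = 1.1048 + 0.5952 = 1.7000 pm

(Intermediate values are shown rounded; full precision is carried through to the final answer.)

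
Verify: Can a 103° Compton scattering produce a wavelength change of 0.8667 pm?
No, inconsistent

Calculate the expected shift for θ = 103°:

Δλ_expected = λ_C(1 - cos(103°))
Δλ_expected = 2.4263 × (1 - cos(103°))
Δλ_expected = 2.4263 × 1.2250
Δλ_expected = 2.9721 pm

Given shift: 0.8667 pm
Expected shift: 2.9721 pm
Difference: 2.1054 pm

The values do not match. The given shift corresponds to θ ≈ 50.0°, not 103°.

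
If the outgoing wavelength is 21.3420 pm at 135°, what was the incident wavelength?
17.2000 pm

From λ' = λ + Δλ, we have λ = λ' - Δλ

First calculate the Compton shift:
Δλ = λ_C(1 - cos θ)
Δλ = 2.4263 × (1 - cos(135°))
Δλ = 2.4263 × 1.7071
Δλ = 4.1420 pm

Initial wavelength:
λ = λ' - Δλ
λ = 21.3420 - 4.1420
λ = 17.2000 pm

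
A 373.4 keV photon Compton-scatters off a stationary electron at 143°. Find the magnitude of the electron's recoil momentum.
2.7339e-22 kg·m/s

The electron is initially at rest, so by conservation of momentum:
p⃗_e = p⃗₀ − p⃗'  (incident photon momentum minus scattered photon momentum)

Photon momentum magnitudes (p = h/λ = E/c):
λ₀ = hc/E₀ = 3.3204 pm → p₀ = h/λ₀ = 1.9956e-22 kg·m/s
Δλ = λ_C(1 − cos 143°) = 4.3640 pm
λ' = 7.6845 pm → p' = h/λ' = 8.6227e-23 kg·m/s

The scattered photon makes angle θ = 143° with the incident direction, so by the law of cosines:
|p⃗_e|² = p₀² + p'² − 2p₀p'cos θ
|p⃗_e|² = (1.9956e-22)² + (8.6227e-23)² − 2·1.9956e-22·8.6227e-23·cos(143°)
|p⃗_e| = 2.7339e-22 kg·m/s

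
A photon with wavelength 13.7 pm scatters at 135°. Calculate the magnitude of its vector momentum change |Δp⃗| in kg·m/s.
7.9111e-23 kg·m/s

Photon momentum magnitude is p = h/λ.

Initial momentum:
p₀ = h/λ = 6.6261e-34/1.3700e-11 = 4.8365e-23 kg·m/s

After scattering:
λ' = λ + Δλ = 13.7 + 4.1420 = 17.8420 pm
p' = h/λ' = 6.6261e-34/1.7842e-11 = 3.7138e-23 kg·m/s

Momentum is a vector; the scattered photon's direction makes angle θ = 135° with the incident direction. The magnitude of the vector change Δp⃗ = p⃗₀ − p⃗' is found from the law of cosines:
|Δp⃗|² = p₀² + p'² − 2p₀p'cos θ
|Δp⃗|² = (4.8365e-23)² + (3.7138e-23)² − 2·4.8365e-23·3.7138e-23·cos(135°)
|Δp⃗| = 7.9111e-23 kg·m/s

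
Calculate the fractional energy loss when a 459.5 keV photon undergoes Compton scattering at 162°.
0.6369 (or 63.69%)

Calculate initial and final photon energies:

Initial: E₀ = 459.5 keV → λ₀ = 2.6982 pm
Compton shift: Δλ = 4.7339 pm
Final wavelength: λ' = 7.4321 pm
Final energy: E' = 166.8223 keV

Fractional energy loss:
(E₀ - E')/E₀ = (459.5000 - 166.8223)/459.5000
= 292.6777/459.5000
= 0.6369
= 63.69%

(Intermediate values are shown rounded; full precision is carried through to the final answer.)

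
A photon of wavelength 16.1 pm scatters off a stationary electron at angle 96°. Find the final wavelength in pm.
18.7799 pm

Using the Compton scattering formula:
λ' = λ + Δλ = λ + λ_C(1 - cos θ)

Given:
- Initial wavelength λ = 16.1 pm
- Scattering angle θ = 96°
- Compton wavelength λ_C ≈ 2.4263 pm

Calculate the shift:
Δλ = 2.4263 × (1 - cos(96°))
Δλ = 2.4263 × 1.1045
Δλ = 2.6799 pm

Final wavelength:
λ' = 16.1 + 2.6799 = 18.7799 pm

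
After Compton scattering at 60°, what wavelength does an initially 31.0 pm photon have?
32.2132 pm

Using the Compton formula: λ' = λ + λ_C(1 − cos θ)

For θ = 60°, cos θ = 1/2 (exact) = 0.5000, so:
1 − cos 60° = 1 − (1/2) = 0.5000

Δλ = λ_C × 0.5000 = 2.4263 × 0.5000 = 1.2132 pm

λ' = 31.0 + 1.2132 = 32.2132 pm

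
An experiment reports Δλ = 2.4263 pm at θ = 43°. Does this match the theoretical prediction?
No, inconsistent

Calculate the expected shift for θ = 43°:

Δλ_expected = λ_C(1 - cos(43°))
Δλ_expected = 2.4263 × (1 - cos(43°))
Δλ_expected = 2.4263 × 0.2686
Δλ_expected = 0.6518 pm

Given shift: 2.4263 pm
Expected shift: 0.6518 pm
Difference: 1.7745 pm

The values do not match. The given shift corresponds to θ ≈ 90.0°, not 43°.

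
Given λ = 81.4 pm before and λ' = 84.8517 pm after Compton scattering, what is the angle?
115.00°

First find the wavelength shift:
Δλ = λ' - λ = 84.8517 - 81.4 = 3.4517 pm

Using Δλ = λ_C(1 - cos θ), with λ_C = h/(m_e·c) ≈ 2.42631024 pm:
cos θ = 1 - Δλ/λ_C
cos θ = 1 - 3.4517/2.42631024
cos θ = -0.422613

θ = arccos(-0.422613)
θ = 115.00°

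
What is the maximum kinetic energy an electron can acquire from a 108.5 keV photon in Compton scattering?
32.3414 keV

Maximum energy transfer occurs at θ = 180° (backscattering).

Initial photon: E₀ = 108.5 keV → λ₀ = 11.4271 pm

Maximum Compton shift (at 180°):
Δλ_max = 2λ_C = 2 × 2.4263 = 4.8526 pm

Final wavelength:
λ' = 11.4271 + 4.8526 = 16.2797 pm

Minimum photon energy (maximum energy to electron):
E'_min = hc/λ' = 76.1586 keV

Maximum electron kinetic energy:
K_max = E₀ - E'_min = 108.5000 - 76.1586 = 32.3414 keV

(Intermediate values are shown rounded; full precision is carried through to the final answer.)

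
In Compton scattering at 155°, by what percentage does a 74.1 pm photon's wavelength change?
6.2420%

Calculate the Compton shift:
Δλ = λ_C(1 - cos(155°))
Δλ = 2.4263 × (1 - cos(155°))
Δλ = 2.4263 × 1.9063
Δλ = 4.6253 pm

Percentage change:
(Δλ/λ₀) × 100 = (4.6253/74.1) × 100
= 6.2420%

(Intermediate values are shown rounded; full precision is carried through to the final answer.)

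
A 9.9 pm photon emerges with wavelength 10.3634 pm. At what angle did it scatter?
36.00°

First find the wavelength shift:
Δλ = λ' - λ = 10.3634 - 9.9 = 0.4634 pm

Using Δλ = λ_C(1 - cos θ), with λ_C = h/(m_e·c) ≈ 2.42631024 pm:
cos θ = 1 - Δλ/λ_C
cos θ = 1 - 0.4634/2.42631024
cos θ = 0.809010

θ = arccos(0.809010)
θ = 36.00°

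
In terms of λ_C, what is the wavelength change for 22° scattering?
0.0728 λ_C

The Compton shift formula is:
Δλ = λ_C(1 - cos θ)

Dividing both sides by λ_C:
Δλ/λ_C = 1 - cos θ

For θ = 22°:
Δλ/λ_C = 1 - cos(22°)
Δλ/λ_C = 1 - 0.9272
Δλ/λ_C = 0.0728

This means the shift is 0.0728 × λ_C = 0.1767 pm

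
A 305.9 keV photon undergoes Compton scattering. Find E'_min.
139.2187 keV (at θ = 180°)

The scattered photon has minimum energy when its wavelength is maximum, i.e., when the Compton shift Δλ = λ_C(1 − cos θ) is maximum. This occurs at θ = 180° (backscattering), giving Δλ_max = 2λ_C = 4.8526 pm.

Initial wavelength: λ₀ = hc/E₀ = 4.0531 pm
Maximum final wavelength: λ'_max = λ₀ + 2λ_C = 4.0531 + 4.8526 = 8.9057 pm
Minimum final energy: E'_min = hc/λ'_max = 139.2187 keV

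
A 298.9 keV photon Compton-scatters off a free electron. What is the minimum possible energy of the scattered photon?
137.7505 keV (at θ = 180°)

The scattered photon has minimum energy when its wavelength is maximum, i.e., when the Compton shift Δλ = λ_C(1 − cos θ) is maximum. This occurs at θ = 180° (backscattering), giving Δλ_max = 2λ_C = 4.8526 pm.

Initial wavelength: λ₀ = hc/E₀ = 4.1480 pm
Maximum final wavelength: λ'_max = λ₀ + 2λ_C = 4.1480 + 4.8526 = 9.0006 pm
Minimum final energy: E'_min = hc/λ'_max = 137.7505 keV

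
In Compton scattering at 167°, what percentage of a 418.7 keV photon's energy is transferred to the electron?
0.6180 (or 61.80%)

Calculate initial and final photon energies:

Initial: E₀ = 418.7 keV → λ₀ = 2.9612 pm
Compton shift: Δλ = 4.7904 pm
Final wavelength: λ' = 7.7516 pm
Final energy: E' = 159.9465 keV

Fractional energy loss:
(E₀ - E')/E₀ = (418.7000 - 159.9465)/418.7000
= 258.7535/418.7000
= 0.6180
= 61.80%

(Intermediate values are shown rounded; full precision is carried through to the final answer.)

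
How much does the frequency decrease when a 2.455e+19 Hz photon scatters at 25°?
4.487e+17 Hz (decrease)

Convert frequency to wavelength (c = 299792458 m/s):
λ₀ = c/f₀ = 299792458/2.455e+19 = 1.2211505e-11 m = 12.2115 pm

Calculate Compton shift:
Δλ = λ_C(1 - cos(25°)) = 0.2273 pm

Final wavelength:
λ' = λ₀ + Δλ = 12.2115 + 0.2273 = 12.4388 pm

Final frequency:
f' = c/λ' = 299792458/1.2438832e-11 = 2.4101335e+19 Hz

Frequency shift (decrease):
Δf = f₀ - f' = 2.455e+19 - 2.4101335e+19 = 4.487e+17 Hz

(Intermediate values are shown rounded; full precision is carried through to the final answer.)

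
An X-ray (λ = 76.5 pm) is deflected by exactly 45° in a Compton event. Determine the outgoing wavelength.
77.2106 pm

Using the Compton formula: λ' = λ + λ_C(1 − cos θ)

For θ = 45°, cos θ = √2/2 (exact) ≈ 0.7071, so:
1 − cos 45° = 1 − (√2/2) ≈ 0.2929

Δλ = λ_C × 0.2929 = 2.4263 × 0.2929 = 0.7106 pm

λ' = 76.5 + 0.7106 = 77.2106 pm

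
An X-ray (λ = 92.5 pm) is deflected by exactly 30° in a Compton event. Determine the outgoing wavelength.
92.8251 pm

Using the Compton formula: λ' = λ + λ_C(1 − cos θ)

For θ = 30°, cos θ = √3/2 (exact) ≈ 0.8660, so:
1 − cos 30° = 1 − (√3/2) ≈ 0.1340

Δλ = λ_C × 0.1340 = 2.4263 × 0.1340 = 0.3251 pm

λ' = 92.5 + 0.3251 = 92.8251 pm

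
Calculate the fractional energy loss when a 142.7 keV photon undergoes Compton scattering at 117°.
0.2888 (or 28.88%)

Calculate initial and final photon energies:

Initial: E₀ = 142.7 keV → λ₀ = 8.6885 pm
Compton shift: Δλ = 3.5278 pm
Final wavelength: λ' = 12.2163 pm
Final energy: E' = 101.4909 keV

Fractional energy loss:
(E₀ - E')/E₀ = (142.7000 - 101.4909)/142.7000
= 41.2091/142.7000
= 0.2888
= 28.88%

(Intermediate values are shown rounded; full precision is carried through to the final answer.)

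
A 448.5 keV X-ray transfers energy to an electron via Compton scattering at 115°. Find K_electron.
249.0445 keV

By energy conservation: K_e = E_initial - E_final

First find the scattered photon energy:
Initial wavelength: λ = hc/E = 2.7644 pm
Compton shift: Δλ = λ_C(1 - cos(115°)) = 3.4517 pm
Final wavelength: λ' = 2.7644 + 3.4517 = 6.2161 pm
Final photon energy: E' = hc/λ' = 199.4555 keV

Electron kinetic energy:
K_e = E - E' = 448.5000 - 199.4555 = 249.0445 keV

(Intermediate values are shown rounded; full precision is carried through to the final answer.)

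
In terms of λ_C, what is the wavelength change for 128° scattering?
1.6157 λ_C

The Compton shift formula is:
Δλ = λ_C(1 - cos θ)

Dividing both sides by λ_C:
Δλ/λ_C = 1 - cos θ

For θ = 128°:
Δλ/λ_C = 1 - cos(128°)
Δλ/λ_C = 1 - -0.6157
Δλ/λ_C = 1.6157

This means the shift is 1.6157 × λ_C = 3.9201 pm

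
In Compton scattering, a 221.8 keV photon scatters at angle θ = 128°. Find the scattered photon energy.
130.3724 keV

First convert energy to wavelength:
λ = hc/E, with hc ≈ 1239.842 keV·pm (i.e. 1239.842 eV·nm)

For E = 221.8 keV = 221800 eV:
λ = 1239.842 keV·pm / 221.8 keV
λ = 5.5899 pm

Calculate the Compton shift:
Δλ = λ_C(1 - cos(128°)) = 2.4263 × 1.6157
Δλ = 3.9201 pm

Final wavelength:
λ' = 5.5899 + 3.9201 = 9.5100 pm

Final energy:
E' = hc/λ' = 1239.842 / 9.5100 = 130.3724 keV

(Intermediate values are shown rounded; full precision is carried through to the final answer.)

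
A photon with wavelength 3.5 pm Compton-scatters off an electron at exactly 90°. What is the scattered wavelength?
5.9263 pm

Using the Compton formula: λ' = λ + λ_C(1 − cos θ)

For θ = 90°, cos θ = 0 (exact) = 0.0000, so:
1 − cos 90° = 1 − (0) = 1.0000

Δλ = λ_C × 1.0000 = 2.4263 × 1.0000 = 2.4263 pm

λ' = 3.5 + 2.4263 = 5.9263 pm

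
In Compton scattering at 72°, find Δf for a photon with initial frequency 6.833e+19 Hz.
1.889e+19 Hz (decrease)

Convert frequency to wavelength (c = 299792458 m/s):
λ₀ = c/f₀ = 299792458/6.833e+19 = 4.3874207e-12 m = 4.3874 pm

Calculate Compton shift:
Δλ = λ_C(1 - cos(72°)) = 1.6765 pm

Final wavelength:
λ' = λ₀ + Δλ = 4.3874 + 1.6765 = 6.0640 pm

Final frequency:
f' = c/λ' = 299792458/6.0639599e-12 = 4.9438397e+19 Hz

Frequency shift (decrease):
Δf = f₀ - f' = 6.833e+19 - 4.9438397e+19 = 1.889e+19 Hz

(Intermediate values are shown rounded; full precision is carried through to the final answer.)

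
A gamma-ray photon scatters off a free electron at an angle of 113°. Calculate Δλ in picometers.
3.3743 pm

Using the Compton scattering formula:
Δλ = λ_C(1 - cos θ)

where λ_C = h/(m_e·c) ≈ 2.4263 pm is the Compton wavelength of an electron.

For θ = 113°:
cos(113°) = -0.3907
1 - cos(113°) = 1.3907

Δλ = 2.4263 × 1.3907
Δλ = 3.3743 pm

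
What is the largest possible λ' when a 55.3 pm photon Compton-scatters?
60.1526 pm (at θ = 180°)

The Compton shift is Δλ = λ_C(1 − cos θ).

Since cos θ ranges from −1 to 1, the factor (1 − cos θ) ranges from 0 to 2; the maximum shift occurs at θ = 180° (backscattering):
Δλ_max = 2λ_C = 2 × 2.4263 pm = 4.8526 pm

Maximum scattered wavelength:
λ'_max = λ₀ + Δλ_max = 55.3 + 4.8526 = 60.1526 pm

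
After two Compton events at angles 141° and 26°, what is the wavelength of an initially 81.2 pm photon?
85.7575 pm

Apply Compton shift twice:

First scattering at θ₁ = 141°:
Δλ₁ = λ_C(1 - cos(141°))
Δλ₁ = 2.4263 × 1.7771
Δλ₁ = 4.3119 pm

After first scattering:
λ₁ = 81.2 + 4.3119 = 85.5119 pm

Second scattering at θ₂ = 26°:
Δλ₂ = λ_C(1 - cos(26°))
Δλ₂ = 2.4263 × 0.1012
Δλ₂ = 0.2456 pm

Final wavelength:
λ₂ = 85.5119 + 0.2456 = 85.7575 pm

Total shift: Δλ_total = 4.3119 + 0.2456 = 4.5575 pm

(Intermediate values are shown rounded; full precision is carried through to the final answer.)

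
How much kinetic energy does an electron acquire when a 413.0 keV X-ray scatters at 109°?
213.6133 keV

By energy conservation: K_e = E_initial - E_final

First find the scattered photon energy:
Initial wavelength: λ = hc/E = 3.0020 pm
Compton shift: Δλ = λ_C(1 - cos(109°)) = 3.2162 pm
Final wavelength: λ' = 3.0020 + 3.2162 = 6.2183 pm
Final photon energy: E' = hc/λ' = 199.3867 keV

Electron kinetic energy:
K_e = E - E' = 413.0000 - 199.3867 = 213.6133 keV

(Intermediate values are shown rounded; full precision is carried through to the final answer.)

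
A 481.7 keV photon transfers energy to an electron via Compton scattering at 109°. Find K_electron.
267.5697 keV

By energy conservation: K_e = E_initial - E_final

First find the scattered photon energy:
Initial wavelength: λ = hc/E = 2.5739 pm
Compton shift: Δλ = λ_C(1 - cos(109°)) = 3.2162 pm
Final wavelength: λ' = 2.5739 + 3.2162 = 5.7901 pm
Final photon energy: E' = hc/λ' = 214.1303 keV

Electron kinetic energy:
K_e = E - E' = 481.7000 - 214.1303 = 267.5697 keV

(Intermediate values are shown rounded; full precision is carried through to the final answer.)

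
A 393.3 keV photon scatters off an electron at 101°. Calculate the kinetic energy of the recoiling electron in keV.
188.0852 keV

By energy conservation: K_e = E_initial - E_final

First find the scattered photon energy:
Initial wavelength: λ = hc/E = 3.1524 pm
Compton shift: Δλ = λ_C(1 - cos(101°)) = 2.8893 pm
Final wavelength: λ' = 3.1524 + 2.8893 = 6.0417 pm
Final photon energy: E' = hc/λ' = 205.2148 keV

Electron kinetic energy:
K_e = E - E' = 393.3000 - 205.2148 = 188.0852 keV

(Intermediate values are shown rounded; full precision is carried through to the final answer.)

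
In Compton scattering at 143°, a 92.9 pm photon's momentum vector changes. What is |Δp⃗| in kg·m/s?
1.3225e-23 kg·m/s

Photon momentum magnitude is p = h/λ.

Initial momentum:
p₀ = h/λ = 6.6261e-34/9.2900e-11 = 7.1325e-24 kg·m/s

After scattering:
λ' = λ + Δλ = 92.9 + 4.3640 = 97.2640 pm
p' = h/λ' = 6.6261e-34/9.7264e-11 = 6.8125e-24 kg·m/s

Momentum is a vector; the scattered photon's direction makes angle θ = 143° with the incident direction. The magnitude of the vector change Δp⃗ = p⃗₀ − p⃗' is found from the law of cosines:
|Δp⃗|² = p₀² + p'² − 2p₀p'cos θ
|Δp⃗|² = (7.1325e-24)² + (6.8125e-24)² − 2·7.1325e-24·6.8125e-24·cos(143°)
|Δp⃗| = 1.3225e-23 kg·m/s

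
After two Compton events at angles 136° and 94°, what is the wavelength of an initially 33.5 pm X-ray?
40.2672 pm

Apply Compton shift twice:

First scattering at θ₁ = 136°:
Δλ₁ = λ_C(1 - cos(136°))
Δλ₁ = 2.4263 × 1.7193
Δλ₁ = 4.1717 pm

After first scattering:
λ₁ = 33.5 + 4.1717 = 37.6717 pm

Second scattering at θ₂ = 94°:
Δλ₂ = λ_C(1 - cos(94°))
Δλ₂ = 2.4263 × 1.0698
Δλ₂ = 2.5956 pm

Final wavelength:
λ₂ = 37.6717 + 2.5956 = 40.2672 pm

Total shift: Δλ_total = 4.1717 + 2.5956 = 6.7672 pm

(Intermediate values are shown rounded; full precision is carried through to the final answer.)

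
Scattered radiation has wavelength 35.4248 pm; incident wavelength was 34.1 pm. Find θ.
63.00°

First find the wavelength shift:
Δλ = λ' - λ = 35.4248 - 34.1 = 1.3248 pm

Using Δλ = λ_C(1 - cos θ), with λ_C = h/(m_e·c) ≈ 2.42631024 pm:
cos θ = 1 - Δλ/λ_C
cos θ = 1 - 1.3248/2.42631024
cos θ = 0.453986

θ = arccos(0.453986)
θ = 63.00°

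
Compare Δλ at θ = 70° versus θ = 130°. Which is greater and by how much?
130° produces the larger shift by a factor of 2.497

Calculate both shifts using Δλ = λ_C(1 - cos θ):

For θ₁ = 70°:
Δλ₁ = 2.4263 × (1 - cos(70°))
Δλ₁ = 2.4263 × 0.6580
Δλ₁ = 1.5965 pm

For θ₂ = 130°:
Δλ₂ = 2.4263 × (1 - cos(130°))
Δλ₂ = 2.4263 × 1.6428
Δλ₂ = 3.9859 pm

The 130° angle produces the larger shift.
Ratio: 3.9859/1.5965 = 2.497

(Intermediate values are shown rounded; full precision is carried through to the final answer.)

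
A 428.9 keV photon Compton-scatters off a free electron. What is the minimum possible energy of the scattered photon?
160.1166 keV (at θ = 180°)

The scattered photon has minimum energy when its wavelength is maximum, i.e., when the Compton shift Δλ = λ_C(1 − cos θ) is maximum. This occurs at θ = 180° (backscattering), giving Δλ_max = 2λ_C = 4.8526 pm.

Initial wavelength: λ₀ = hc/E₀ = 2.8907 pm
Maximum final wavelength: λ'_max = λ₀ + 2λ_C = 2.8907 + 4.8526 = 7.7434 pm
Minimum final energy: E'_min = hc/λ'_max = 160.1166 keV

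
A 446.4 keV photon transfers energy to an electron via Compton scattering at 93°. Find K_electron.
213.8155 keV

By energy conservation: K_e = E_initial - E_final

First find the scattered photon energy:
Initial wavelength: λ = hc/E = 2.7774 pm
Compton shift: Δλ = λ_C(1 - cos(93°)) = 2.5533 pm
Final wavelength: λ' = 2.7774 + 2.5533 = 5.3307 pm
Final photon energy: E' = hc/λ' = 232.5845 keV

Electron kinetic energy:
K_e = E - E' = 446.4000 - 232.5845 = 213.8155 keV

(Intermediate values are shown rounded; full precision is carried through to the final answer.)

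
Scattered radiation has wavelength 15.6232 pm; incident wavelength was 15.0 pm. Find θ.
42.00°

First find the wavelength shift:
Δλ = λ' - λ = 15.6232 - 15.0 = 0.6232 pm

Using Δλ = λ_C(1 - cos θ), with λ_C = h/(m_e·c) ≈ 2.42631024 pm:
cos θ = 1 - Δλ/λ_C
cos θ = 1 - 0.6232/2.42631024
cos θ = 0.743149

θ = arccos(0.743149)
θ = 42.00°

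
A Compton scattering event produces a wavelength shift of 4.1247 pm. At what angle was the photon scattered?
134.43°

From the Compton formula Δλ = λ_C(1 - cos θ), we can solve for θ:

cos θ = 1 - Δλ/λ_C

Given:
- Δλ = 4.1247 pm
- λ_C = h/(m_e·c) ≈ 2.42631024 pm

cos θ = 1 - 4.1247/2.42631024
cos θ = 1 - 1.699989
cos θ = -0.699989

θ = arccos(-0.699989)
θ = 134.43°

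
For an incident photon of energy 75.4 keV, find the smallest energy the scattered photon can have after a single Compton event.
58.2191 keV (at θ = 180°)

The scattered photon has minimum energy when its wavelength is maximum, i.e., when the Compton shift Δλ = λ_C(1 − cos θ) is maximum. This occurs at θ = 180° (backscattering), giving Δλ_max = 2λ_C = 4.8526 pm.

Initial wavelength: λ₀ = hc/E₀ = 16.4435 pm
Maximum final wavelength: λ'_max = λ₀ + 2λ_C = 16.4435 + 4.8526 = 21.2961 pm
Minimum final energy: E'_min = hc/λ'_max = 58.2191 keV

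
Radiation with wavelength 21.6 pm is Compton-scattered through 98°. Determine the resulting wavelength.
24.3640 pm

Using the Compton scattering formula:
λ' = λ + Δλ = λ + λ_C(1 - cos θ)

Given:
- Initial wavelength λ = 21.6 pm
- Scattering angle θ = 98°
- Compton wavelength λ_C ≈ 2.4263 pm

Calculate the shift:
Δλ = 2.4263 × (1 - cos(98°))
Δλ = 2.4263 × 1.1392
Δλ = 2.7640 pm

Final wavelength:
λ' = 21.6 + 2.7640 = 24.3640 pm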